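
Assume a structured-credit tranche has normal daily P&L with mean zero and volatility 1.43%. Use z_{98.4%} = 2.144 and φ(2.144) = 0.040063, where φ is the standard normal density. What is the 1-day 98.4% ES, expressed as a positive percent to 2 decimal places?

3.58%

Tail multiplier: φ(z)/(1−α) = 0.040063 / 0.016 = 2.504.
ES = 1.43% × 2.504 = 3.581%.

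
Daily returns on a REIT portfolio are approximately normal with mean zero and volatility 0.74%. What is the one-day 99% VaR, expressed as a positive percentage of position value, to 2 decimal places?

1.72%

At 99% one-sided, z = 2.326.
VaR = z·σ = 2.326 × 0.74% = 1.721%.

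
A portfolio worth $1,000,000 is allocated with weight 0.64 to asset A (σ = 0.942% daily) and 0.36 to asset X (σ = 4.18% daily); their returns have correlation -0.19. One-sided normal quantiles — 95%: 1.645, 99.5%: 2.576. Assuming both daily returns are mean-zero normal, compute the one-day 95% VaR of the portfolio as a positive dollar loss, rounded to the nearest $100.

σ_p² = 0.64²·0.942² + 0.36²·4.18² + 2·-0.19·0.64·0.36·0.942·4.18 = 2.2831 (%²).
σ_p = √2.2831 = 1.511%.
VaR = 1.645 × 1.511% = 2.486%; on $1,000,000 that is $24,860.

$24,900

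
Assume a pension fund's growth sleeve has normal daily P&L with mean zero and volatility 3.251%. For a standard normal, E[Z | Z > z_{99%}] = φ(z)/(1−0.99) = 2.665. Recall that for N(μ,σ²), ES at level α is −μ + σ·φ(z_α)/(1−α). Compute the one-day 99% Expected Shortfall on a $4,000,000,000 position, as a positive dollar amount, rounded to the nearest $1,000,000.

$347,000,000

ES = 3.251% × 2.665 = 8.664%.
On $4,000,000,000: 0.08664 × $4,000,000,000 = $346,560,000.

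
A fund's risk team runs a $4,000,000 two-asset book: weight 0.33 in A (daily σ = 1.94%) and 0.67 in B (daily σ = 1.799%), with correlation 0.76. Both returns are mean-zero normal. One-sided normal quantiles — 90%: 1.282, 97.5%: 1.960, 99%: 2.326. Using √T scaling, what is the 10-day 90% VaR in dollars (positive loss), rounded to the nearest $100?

σ_p = √(0.33²·1.94² + 0.67²·1.799² + 2·0.76·0.33·0.67·1.94·1.799) = 1.742%.
σ_{10d} = 1.742% × √10 = 5.509%.
VaR = 1.282 × 5.509% = 7.063%; on $4,000,000 that is $282,520.

$282,500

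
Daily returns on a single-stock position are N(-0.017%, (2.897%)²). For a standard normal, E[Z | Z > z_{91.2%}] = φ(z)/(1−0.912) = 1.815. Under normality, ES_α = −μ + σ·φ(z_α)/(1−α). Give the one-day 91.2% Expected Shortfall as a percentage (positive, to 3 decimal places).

ES = −(-0.017%) + 2.897% × 1.815 = 5.275%.

5.275%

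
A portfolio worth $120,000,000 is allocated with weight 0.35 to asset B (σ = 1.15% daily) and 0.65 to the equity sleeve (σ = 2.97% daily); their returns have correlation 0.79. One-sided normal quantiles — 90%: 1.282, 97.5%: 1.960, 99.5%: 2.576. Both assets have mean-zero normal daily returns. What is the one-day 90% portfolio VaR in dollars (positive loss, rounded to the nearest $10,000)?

$3,480,000

σ_p² = 0.35²·1.15² + 0.65²·2.97² + 2·0.79·0.35·0.65·1.15·2.97 = 5.1165 (%²).
σ_p = √5.1165 = 2.262%.
VaR = 1.282 × 2.262% = 2.900%; on $120,000,000 that is $3,480,000.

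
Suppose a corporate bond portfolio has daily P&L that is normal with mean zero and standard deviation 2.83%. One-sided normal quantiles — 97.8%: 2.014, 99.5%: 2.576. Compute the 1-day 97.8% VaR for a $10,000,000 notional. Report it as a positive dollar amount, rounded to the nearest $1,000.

$570,000

VaR = z·σ = 2.014 × 2.83% = 5.700%.
On $10,000,000: 0.05700 × $10,000,000 = $570,000.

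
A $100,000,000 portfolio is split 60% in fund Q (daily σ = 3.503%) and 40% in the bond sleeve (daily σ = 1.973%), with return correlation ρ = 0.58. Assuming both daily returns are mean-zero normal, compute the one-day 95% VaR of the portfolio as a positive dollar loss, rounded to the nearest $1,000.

σ_p² = 0.6²·3.503² + 0.4²·1.973² + 2·0.58·0.6·0.4·3.503·1.973 = 6.9645 (%²).
σ_p = √6.9645 = 2.639%.
At 95%, z = 1.645.
VaR = 1.645 × 2.639% = 4.341%; on $100,000,000 that is $4,341,000.

$4,341,000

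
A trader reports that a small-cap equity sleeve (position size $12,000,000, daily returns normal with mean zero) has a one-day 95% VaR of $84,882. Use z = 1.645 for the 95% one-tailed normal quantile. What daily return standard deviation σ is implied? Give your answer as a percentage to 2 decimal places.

VaR as a fraction: $84,882 / $12,000,000 = 0.707%.
σ = VaR / z = 0.707% / 1.645 = 0.430%.

0.43%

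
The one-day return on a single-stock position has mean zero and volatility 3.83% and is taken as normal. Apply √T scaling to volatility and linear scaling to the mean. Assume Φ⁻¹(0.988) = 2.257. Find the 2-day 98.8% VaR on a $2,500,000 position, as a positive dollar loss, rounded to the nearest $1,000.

$306,000

σ_{2d} = 3.83% × √2 = 5.416%.
VaR = 2.257 × 5.416% = 12.224%.
On $2,500,000: 0.12224 × $2,500,000 = $305,600.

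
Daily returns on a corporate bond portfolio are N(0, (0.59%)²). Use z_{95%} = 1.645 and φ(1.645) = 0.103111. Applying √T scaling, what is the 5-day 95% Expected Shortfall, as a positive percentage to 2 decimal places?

2.72%

σ_{5d} = 0.59% × √5 = 1.319%.
ES multiplier = φ(z)/(1−α) = 0.103111/0.05 = 2.062.
ES = 1.319% × 2.062 = 2.720%.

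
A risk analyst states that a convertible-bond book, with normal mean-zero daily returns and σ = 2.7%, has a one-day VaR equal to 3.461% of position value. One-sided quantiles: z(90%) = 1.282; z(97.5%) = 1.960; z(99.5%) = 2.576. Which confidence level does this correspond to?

90%

Implied z = VaR/σ = 3.461 / 2.7 = 1.282.
This matches z(90%) = 1.282.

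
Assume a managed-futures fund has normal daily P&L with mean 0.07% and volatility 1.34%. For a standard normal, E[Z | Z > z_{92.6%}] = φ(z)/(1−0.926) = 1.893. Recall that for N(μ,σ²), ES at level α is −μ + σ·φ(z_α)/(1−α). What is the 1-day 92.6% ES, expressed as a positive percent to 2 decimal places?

2.47%

ES = −(0.07%) + 1.34% × 1.893 = 2.467%.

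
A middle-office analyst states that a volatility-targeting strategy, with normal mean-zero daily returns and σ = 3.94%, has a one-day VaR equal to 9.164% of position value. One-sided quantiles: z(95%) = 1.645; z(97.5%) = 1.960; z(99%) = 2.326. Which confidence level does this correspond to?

Implied z = VaR/σ = 9.164 / 3.94 = 2.326.
This matches z(99%) = 2.326.

99%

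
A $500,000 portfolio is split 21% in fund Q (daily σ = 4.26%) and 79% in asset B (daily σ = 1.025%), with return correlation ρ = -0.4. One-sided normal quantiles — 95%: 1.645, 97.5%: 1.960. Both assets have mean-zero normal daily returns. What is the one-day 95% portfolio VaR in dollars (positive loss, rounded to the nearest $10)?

σ_p² = 0.21²·4.26² + 0.79²·1.025² + 2·-0.4·0.21·0.79·4.26·1.025 = 0.8765 (%²).
σ_p = √0.8765 = 0.936%.
VaR = 1.645 × 0.936% = 1.540%; on $500,000 that is $7,700.

$7,700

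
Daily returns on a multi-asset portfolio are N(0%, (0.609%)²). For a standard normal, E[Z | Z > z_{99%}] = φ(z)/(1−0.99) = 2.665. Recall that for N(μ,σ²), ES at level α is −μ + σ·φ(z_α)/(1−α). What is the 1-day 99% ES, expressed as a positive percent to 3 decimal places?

ES = 0.609% × 2.665 = 1.623%.

1.623%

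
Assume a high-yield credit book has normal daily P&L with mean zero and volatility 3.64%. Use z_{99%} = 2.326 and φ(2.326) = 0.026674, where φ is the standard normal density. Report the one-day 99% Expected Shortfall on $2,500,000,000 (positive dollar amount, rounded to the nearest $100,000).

Tail multiplier: φ(z)/(1−α) = 0.026674 / 0.01 = 2.667.
ES = 3.64% × 2.667 = 9.708%.
On $2,500,000,000: 0.09708 × $2,500,000,000 = $242,700,000.

$242,700,000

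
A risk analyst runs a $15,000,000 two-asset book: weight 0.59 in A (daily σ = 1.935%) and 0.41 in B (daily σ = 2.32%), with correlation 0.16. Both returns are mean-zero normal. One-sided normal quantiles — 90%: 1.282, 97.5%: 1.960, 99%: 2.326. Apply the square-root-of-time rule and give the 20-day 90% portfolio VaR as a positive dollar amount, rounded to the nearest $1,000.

σ_p = √(0.59²·1.935² + 0.41²·2.32² + 2·0.16·0.59·0.41·1.935·2.32) = 1.599%.
σ_{20d} = 1.599% × √20 = 7.151%.
VaR = 1.282 × 7.151% = 9.168%; on $15,000,000 that is $1,375,200.

$1,375,000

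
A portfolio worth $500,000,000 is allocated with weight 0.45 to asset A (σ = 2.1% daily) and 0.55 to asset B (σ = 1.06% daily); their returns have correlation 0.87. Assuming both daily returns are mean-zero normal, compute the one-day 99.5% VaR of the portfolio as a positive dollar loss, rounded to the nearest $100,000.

σ_p² = 0.45²·2.1² + 0.55²·1.06² + 2·0.87·0.45·0.55·2.1·1.06 = 2.1915 (%²).
σ_p = √2.1915 = 1.480%.
At 99.5%, z = 2.576.
VaR = 2.576 × 1.480% = 3.812%; on $500,000,000 that is $19,060,000.

$19,100,000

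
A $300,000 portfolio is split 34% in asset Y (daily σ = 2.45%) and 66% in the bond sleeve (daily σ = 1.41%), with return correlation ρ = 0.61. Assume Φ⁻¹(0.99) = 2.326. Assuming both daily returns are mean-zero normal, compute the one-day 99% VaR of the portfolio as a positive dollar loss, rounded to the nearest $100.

σ_p² = 0.34²·2.45² + 0.66²·1.41² + 2·0.61·0.34·0.66·2.45·1.41 = 2.5056 (%²).
σ_p = √2.5056 = 1.583%.
VaR = 2.326 × 1.583% = 3.682%; on $300,000 that is $11,046.

$11,000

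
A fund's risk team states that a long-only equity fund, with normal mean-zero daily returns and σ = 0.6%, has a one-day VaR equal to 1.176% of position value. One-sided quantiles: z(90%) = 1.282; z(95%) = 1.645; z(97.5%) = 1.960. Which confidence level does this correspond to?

97.5%

Implied z = VaR/σ = 1.176 / 0.6 = 1.960.
This matches z(97.5%) = 1.960.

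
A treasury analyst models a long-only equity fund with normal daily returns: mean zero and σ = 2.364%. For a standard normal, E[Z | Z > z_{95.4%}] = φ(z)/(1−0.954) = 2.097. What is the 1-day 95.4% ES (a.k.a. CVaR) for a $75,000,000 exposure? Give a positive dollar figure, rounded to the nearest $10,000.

$3,720,000

ES = 2.364% × 2.097 = 4.957%.
On $75,000,000: 0.04957 × $75,000,000 = $3,717,750.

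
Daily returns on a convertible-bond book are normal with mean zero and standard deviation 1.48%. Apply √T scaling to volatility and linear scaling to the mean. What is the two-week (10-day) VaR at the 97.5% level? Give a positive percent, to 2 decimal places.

9.17%

At 97.5%, z = 1.960.
σ_{10d} = 1.48% × √10 = 4.680%.
VaR = 1.960 × 4.680% = 9.173%.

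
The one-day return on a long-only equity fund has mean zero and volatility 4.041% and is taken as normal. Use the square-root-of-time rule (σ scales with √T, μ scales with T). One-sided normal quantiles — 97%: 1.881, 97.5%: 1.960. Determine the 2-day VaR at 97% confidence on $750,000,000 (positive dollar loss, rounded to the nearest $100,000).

σ_{2d} = 4.041% × √2 = 5.715%.
VaR = 1.881 × 5.715% = 10.750%.
On $750,000,000: 0.10750 × $750,000,000 = $80,625,000.

$80,600,000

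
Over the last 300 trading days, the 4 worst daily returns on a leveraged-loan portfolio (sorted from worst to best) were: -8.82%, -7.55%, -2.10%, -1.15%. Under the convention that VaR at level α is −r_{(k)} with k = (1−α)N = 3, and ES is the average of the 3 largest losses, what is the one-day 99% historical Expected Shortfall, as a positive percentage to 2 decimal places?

The 3 worst returns sum to -18.47%.
ES = −(-18.47%) / 3 = 6.1566…% ≈ 6.16%.

6.16%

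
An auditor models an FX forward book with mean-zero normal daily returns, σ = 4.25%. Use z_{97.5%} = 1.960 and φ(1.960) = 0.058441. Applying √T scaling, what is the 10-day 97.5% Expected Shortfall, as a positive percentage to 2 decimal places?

31.42%

σ_{10d} = 4.25% × √10 = 13.440%.
ES multiplier = φ(z)/(1−α) = 0.058441/0.025 = 2.338.
ES = 13.440% × 2.338 = 31.423%.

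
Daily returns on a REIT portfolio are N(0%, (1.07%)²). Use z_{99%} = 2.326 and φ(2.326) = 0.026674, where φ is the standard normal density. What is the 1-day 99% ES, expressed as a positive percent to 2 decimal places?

Tail multiplier: φ(z)/(1−α) = 0.026674 / 0.01 = 2.667.
ES = 1.07% × 2.667 = 2.854%.

2.85%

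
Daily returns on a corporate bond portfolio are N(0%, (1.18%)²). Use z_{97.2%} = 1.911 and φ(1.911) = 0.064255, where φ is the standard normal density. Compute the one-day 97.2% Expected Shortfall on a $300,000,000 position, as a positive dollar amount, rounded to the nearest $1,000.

$8,124,000

Tail multiplier: φ(z)/(1−α) = 0.064255 / 0.028 = 2.295.
ES = 1.18% × 2.295 = 2.708%.
On $300,000,000: 0.02708 × $300,000,000 = $8,124,000.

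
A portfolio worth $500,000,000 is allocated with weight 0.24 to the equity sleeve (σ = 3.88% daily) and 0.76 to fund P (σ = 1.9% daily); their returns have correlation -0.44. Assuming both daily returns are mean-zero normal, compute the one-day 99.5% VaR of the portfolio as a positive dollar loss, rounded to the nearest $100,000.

$17,100,000

σ_p² = 0.24²·3.88² + 0.76²·1.9² + 2·-0.44·0.24·0.76·3.88·1.9 = 1.7690 (%²).
σ_p = √1.7690 = 1.330%.
At 99.5%, z = 2.576.
VaR = 2.576 × 1.330% = 3.426%; on $500,000,000 that is $17,130,000.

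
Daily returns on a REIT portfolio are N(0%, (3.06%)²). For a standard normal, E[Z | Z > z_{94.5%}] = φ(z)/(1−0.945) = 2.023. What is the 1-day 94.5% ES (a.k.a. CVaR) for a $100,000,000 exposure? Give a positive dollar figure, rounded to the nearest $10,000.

ES = 3.06% × 2.023 = 6.190%.
On $100,000,000: 0.06190 × $100,000,000 = $6,190,000.

$6,190,000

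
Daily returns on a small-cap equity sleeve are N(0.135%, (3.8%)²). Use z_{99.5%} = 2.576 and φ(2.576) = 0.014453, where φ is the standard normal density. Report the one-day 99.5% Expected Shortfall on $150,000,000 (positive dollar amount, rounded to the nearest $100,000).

$16,300,000

Tail multiplier: φ(z)/(1−α) = 0.014453 / 0.005 = 2.891.
ES = −(0.135%) + 3.8% × 2.891 = 10.851%.
On $150,000,000: 0.10851 × $150,000,000 = $16,276,500.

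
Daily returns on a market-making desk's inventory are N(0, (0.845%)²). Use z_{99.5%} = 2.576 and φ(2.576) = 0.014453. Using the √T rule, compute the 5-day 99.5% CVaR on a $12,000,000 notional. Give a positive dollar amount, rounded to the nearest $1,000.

$655,000

σ_{5d} = 0.845% × √5 = 1.889%.
ES multiplier = φ(z)/(1−α) = 0.014453/0.005 = 2.891.
ES = 1.889% × 2.891 = 5.461%; on $12,000,000: $655,320.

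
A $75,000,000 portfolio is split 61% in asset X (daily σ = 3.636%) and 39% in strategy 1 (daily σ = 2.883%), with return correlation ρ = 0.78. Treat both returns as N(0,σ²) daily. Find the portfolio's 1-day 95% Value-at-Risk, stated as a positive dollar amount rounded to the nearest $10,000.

$3,920,000

σ_p² = 0.61²·3.636² + 0.39²·2.883² + 2·0.78·0.61·0.39·3.636·2.883 = 10.0739 (%²).
σ_p = √10.0739 = 3.174%.
At 95%, z = 1.645.
VaR = 1.645 × 3.174% = 5.221%; on $75,000,000 that is $3,915,750.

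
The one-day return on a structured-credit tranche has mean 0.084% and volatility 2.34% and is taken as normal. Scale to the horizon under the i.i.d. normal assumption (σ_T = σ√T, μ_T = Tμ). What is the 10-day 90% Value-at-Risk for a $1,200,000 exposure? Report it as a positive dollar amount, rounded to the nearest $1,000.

$104,000

At 90%, z = 1.282.
σ_{10d} = 2.34% × √10 = 7.400%; μ_{10d} = 10 × 0.084% = 0.840%.
VaR = −(0.840%) + 1.282 × 7.400% = 8.647%.
On $1,200,000: 0.08647 × $1,200,000 = $103,764.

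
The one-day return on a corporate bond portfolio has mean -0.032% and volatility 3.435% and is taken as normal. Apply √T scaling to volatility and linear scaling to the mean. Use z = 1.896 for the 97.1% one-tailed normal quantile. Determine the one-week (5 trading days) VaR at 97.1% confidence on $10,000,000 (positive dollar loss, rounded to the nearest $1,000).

$1,472,000

σ_{5d} = 3.435% × √5 = 7.681%; μ_{5d} = 5 × -0.032% = -0.160%.
VaR = −(-0.160%) + 1.896 × 7.681% = 14.723%.
On $10,000,000: 0.14723 × $10,000,000 = $1,472,300.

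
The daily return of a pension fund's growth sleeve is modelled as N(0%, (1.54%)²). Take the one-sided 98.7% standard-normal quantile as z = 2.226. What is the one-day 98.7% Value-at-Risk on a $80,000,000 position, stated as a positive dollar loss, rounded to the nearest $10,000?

VaR = z·σ = 2.226 × 1.54% = 3.428%.
On $80,000,000: 0.03428 × $80,000,000 = $2,742,400.

$2,740,000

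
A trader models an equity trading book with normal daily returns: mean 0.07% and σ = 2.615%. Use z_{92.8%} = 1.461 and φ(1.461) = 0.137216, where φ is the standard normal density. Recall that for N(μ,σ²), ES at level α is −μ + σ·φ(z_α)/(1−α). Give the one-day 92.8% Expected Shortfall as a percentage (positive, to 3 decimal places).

Tail multiplier: φ(z)/(1−α) = 0.137216 / 0.072 = 1.906.
ES = −(0.07%) + 2.615% × 1.906 = 4.914%.

4.914%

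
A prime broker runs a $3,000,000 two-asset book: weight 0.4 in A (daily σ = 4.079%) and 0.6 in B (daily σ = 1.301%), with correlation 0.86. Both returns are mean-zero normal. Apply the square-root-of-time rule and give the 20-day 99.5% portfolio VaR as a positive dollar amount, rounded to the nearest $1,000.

$808,000

σ_p = √(0.4²·4.079² + 0.6²·1.301² + 2·0.86·0.4·0.6·4.079·1.301) = 2.337%.
σ_{20d} = 2.337% × √20 = 10.451%.
z(99.5%) = 2.576.
VaR = 2.576 × 10.451% = 26.922%; on $3,000,000 that is $807,660.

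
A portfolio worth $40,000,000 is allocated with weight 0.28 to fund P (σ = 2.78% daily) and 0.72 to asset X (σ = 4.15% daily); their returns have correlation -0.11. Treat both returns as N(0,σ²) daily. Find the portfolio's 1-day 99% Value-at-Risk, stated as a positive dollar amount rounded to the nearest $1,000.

$2,795,000

σ_p² = 0.28²·2.78² + 0.72²·4.15² + 2·-0.11·0.28·0.72·2.78·4.15 = 9.0224 (%²).
σ_p = √9.0224 = 3.004%.
At 99%, z = 2.326.
VaR = 2.326 × 3.004% = 6.987%; on $40,000,000 that is $2,794,800.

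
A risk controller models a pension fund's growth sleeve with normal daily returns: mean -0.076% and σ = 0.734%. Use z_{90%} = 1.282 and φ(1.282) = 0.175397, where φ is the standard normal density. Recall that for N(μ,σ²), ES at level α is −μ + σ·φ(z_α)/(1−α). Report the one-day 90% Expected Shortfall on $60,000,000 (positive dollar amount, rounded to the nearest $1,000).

$818,000

Tail multiplier: φ(z)/(1−α) = 0.175397 / 0.1 = 1.754.
ES = −(-0.076%) + 0.734% × 1.754 = 1.363%.
On $60,000,000: 0.01363 × $60,000,000 = $817,800.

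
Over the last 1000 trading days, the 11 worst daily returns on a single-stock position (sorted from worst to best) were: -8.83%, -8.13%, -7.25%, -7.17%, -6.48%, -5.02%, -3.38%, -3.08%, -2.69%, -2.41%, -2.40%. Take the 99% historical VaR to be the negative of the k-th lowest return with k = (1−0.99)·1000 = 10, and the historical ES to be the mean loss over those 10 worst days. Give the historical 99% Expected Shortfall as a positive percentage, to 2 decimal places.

5.44%

The 10 worst returns sum to -54.44%.
ES = −(-54.44%) / 10 = 5.444% ≈ 5.44%.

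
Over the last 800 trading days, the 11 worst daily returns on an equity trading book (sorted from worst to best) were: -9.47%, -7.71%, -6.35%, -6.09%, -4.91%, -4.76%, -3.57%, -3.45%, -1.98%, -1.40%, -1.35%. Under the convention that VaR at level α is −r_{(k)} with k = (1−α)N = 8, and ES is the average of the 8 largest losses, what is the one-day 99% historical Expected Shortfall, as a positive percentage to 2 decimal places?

The 8 worst returns sum to -46.31%.
ES = −(-46.31%) / 8 = 5.78875% ≈ 5.79%.

5.79%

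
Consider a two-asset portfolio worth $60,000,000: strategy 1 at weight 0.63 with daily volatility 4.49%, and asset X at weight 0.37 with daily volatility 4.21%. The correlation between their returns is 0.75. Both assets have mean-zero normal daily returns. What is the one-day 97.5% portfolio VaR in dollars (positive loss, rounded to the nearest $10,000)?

$4,850,000

σ_p² = 0.63²·4.49² + 0.37²·4.21² + 2·0.75·0.63·0.37·4.49·4.21 = 17.0374 (%²).
σ_p = √17.0374 = 4.128%.
At 97.5%, z = 1.960.
VaR = 1.960 × 4.128% = 8.091%; on $60,000,000 that is $4,854,600.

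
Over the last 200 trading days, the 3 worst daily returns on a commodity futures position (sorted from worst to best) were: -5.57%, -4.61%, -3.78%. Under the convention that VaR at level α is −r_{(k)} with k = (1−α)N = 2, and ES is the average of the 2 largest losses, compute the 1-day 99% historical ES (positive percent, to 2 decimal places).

The 2 worst returns sum to -10.18%.
ES = −(-10.18%) / 2 = 5.09%.

5.09%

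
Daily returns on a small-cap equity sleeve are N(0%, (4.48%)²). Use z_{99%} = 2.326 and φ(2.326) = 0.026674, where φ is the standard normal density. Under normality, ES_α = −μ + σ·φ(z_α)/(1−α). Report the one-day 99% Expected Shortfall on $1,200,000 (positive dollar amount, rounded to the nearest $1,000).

$143,000

Tail multiplier: φ(z)/(1−α) = 0.026674 / 0.01 = 2.667.
ES = 4.48% × 2.667 = 11.948%.
On $1,200,000: 0.11948 × $1,200,000 = $143,376.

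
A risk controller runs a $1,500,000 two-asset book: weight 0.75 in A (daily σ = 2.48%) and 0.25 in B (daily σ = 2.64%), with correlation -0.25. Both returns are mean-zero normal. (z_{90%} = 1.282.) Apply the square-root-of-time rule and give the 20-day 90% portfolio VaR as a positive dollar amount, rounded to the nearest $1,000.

σ_p = √(0.75²·2.48² + 0.25²·2.64² + 2·-0.25·0.75·0.25·2.48·2.64) = 1.811%.
σ_{20d} = 1.811% × √20 = 8.099%.
VaR = 1.282 × 8.099% = 10.383%; on $1,500,000 that is $155,745.

$156,000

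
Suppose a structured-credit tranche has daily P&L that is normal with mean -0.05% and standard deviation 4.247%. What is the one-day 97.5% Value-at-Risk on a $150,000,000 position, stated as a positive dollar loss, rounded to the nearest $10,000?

At 97.5% one-sided, z = 1.960.
VaR = −μ + z·σ = −(-0.05%) + 1.960 × 4.247% = 8.374%.
On $150,000,000: 0.08374 × $150,000,000 = $12,561,000.

$12,560,000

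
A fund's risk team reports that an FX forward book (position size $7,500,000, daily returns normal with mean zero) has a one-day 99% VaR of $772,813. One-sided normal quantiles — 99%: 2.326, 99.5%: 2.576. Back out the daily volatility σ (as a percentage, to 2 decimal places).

4.43%

VaR as a fraction: $772,813 / $7,500,000 = 10.304%.
σ = VaR / z = 10.304% / 2.326 = 4.430%.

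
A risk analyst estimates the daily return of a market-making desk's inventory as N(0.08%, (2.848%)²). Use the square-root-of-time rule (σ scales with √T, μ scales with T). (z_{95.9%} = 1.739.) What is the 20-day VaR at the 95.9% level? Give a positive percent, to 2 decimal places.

20.55%

σ_{20d} = 2.848% × √20 = 12.737%; μ_{20d} = 20 × 0.08% = 1.600%.
VaR = −(1.600%) + 1.739 × 12.737% = 20.550%.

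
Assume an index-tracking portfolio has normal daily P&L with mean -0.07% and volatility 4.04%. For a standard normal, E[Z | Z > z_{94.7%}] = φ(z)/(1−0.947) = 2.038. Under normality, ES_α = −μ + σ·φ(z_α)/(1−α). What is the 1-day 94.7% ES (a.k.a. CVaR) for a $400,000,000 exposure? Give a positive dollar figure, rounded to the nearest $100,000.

ES = −(-0.07%) + 4.04% × 2.038 = 8.304%.
On $400,000,000: 0.08304 × $400,000,000 = $33,216,000.

$33,200,000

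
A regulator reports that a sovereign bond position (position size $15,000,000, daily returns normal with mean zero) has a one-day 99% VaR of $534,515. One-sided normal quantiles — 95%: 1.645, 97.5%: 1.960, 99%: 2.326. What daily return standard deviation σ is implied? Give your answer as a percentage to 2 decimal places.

VaR as a fraction: $534,515 / $15,000,000 = 3.563%.
σ = VaR / z = 3.563% / 2.326 = 1.532%.

1.53%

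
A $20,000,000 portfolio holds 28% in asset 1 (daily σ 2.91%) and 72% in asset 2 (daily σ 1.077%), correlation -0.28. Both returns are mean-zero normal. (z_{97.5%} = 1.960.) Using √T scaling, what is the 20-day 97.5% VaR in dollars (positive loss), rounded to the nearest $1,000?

σ_p = √(0.28²·2.91² + 0.72²·1.077² + 2·-0.28·0.28·0.72·2.91·1.077) = 0.955%.
σ_{20d} = 0.955% × √20 = 4.271%.
VaR = 1.960 × 4.271% = 8.371%; on $20,000,000 that is $1,674,200.

$1,674,000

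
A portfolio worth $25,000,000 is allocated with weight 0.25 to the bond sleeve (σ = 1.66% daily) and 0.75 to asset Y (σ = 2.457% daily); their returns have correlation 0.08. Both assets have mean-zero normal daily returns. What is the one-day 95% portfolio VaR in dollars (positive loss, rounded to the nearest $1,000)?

σ_p² = 0.25²·1.66² + 0.75²·2.457² + 2·0.08·0.25·0.75·1.66·2.457 = 3.6903 (%²).
σ_p = √3.6903 = 1.921%.
At 95%, z = 1.645.
VaR = 1.645 × 1.921% = 3.160%; on $25,000,000 that is $790,000.

$790,000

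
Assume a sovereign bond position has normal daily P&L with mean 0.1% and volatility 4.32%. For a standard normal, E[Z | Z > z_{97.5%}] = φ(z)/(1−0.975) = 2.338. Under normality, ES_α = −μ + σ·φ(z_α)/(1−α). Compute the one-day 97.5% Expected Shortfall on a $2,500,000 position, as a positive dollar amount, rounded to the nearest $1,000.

ES = −(0.1%) + 4.32% × 2.338 = 10.000%.
On $2,500,000: 0.10000 × $2,500,000 = $250,000.

$250,000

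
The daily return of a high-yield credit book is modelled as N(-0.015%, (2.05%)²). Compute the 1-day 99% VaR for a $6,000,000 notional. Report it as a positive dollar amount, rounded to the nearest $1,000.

At 99% one-sided, z = 2.326.
VaR = −μ + z·σ = −(-0.015%) + 2.326 × 2.05% = 4.783%.
On $6,000,000: 0.04783 × $6,000,000 = $286,980.

$287,000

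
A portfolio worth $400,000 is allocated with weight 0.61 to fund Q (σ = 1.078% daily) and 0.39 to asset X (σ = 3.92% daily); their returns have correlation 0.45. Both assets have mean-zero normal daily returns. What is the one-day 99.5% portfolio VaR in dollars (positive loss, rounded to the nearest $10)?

$19,750

σ_p² = 0.61²·1.078² + 0.39²·3.92² + 2·0.45·0.61·0.39·1.078·3.92 = 3.6744 (%²).
σ_p = √3.6744 = 1.917%.
At 99.5%, z = 2.576.
VaR = 2.576 × 1.917% = 4.938%; on $400,000 that is $19,752.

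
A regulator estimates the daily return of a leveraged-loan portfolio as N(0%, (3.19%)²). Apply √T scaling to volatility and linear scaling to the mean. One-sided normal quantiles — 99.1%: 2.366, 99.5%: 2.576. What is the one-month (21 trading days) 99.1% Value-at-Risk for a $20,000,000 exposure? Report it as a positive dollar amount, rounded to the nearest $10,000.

σ_{21d} = 3.19% × √21 = 14.618%.
VaR = 2.366 × 14.618% = 34.586%.
On $20,000,000: 0.34586 × $20,000,000 = $6,917,200.

$6,920,000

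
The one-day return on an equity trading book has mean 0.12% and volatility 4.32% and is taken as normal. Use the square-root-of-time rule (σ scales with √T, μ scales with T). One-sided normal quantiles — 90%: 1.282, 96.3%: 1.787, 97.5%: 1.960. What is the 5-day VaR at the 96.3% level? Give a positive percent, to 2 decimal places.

σ_{5d} = 4.32% × √5 = 9.660%; μ_{5d} = 5 × 0.12% = 0.600%.
VaR = −(0.600%) + 1.787 × 9.660% = 16.662%.

16.66%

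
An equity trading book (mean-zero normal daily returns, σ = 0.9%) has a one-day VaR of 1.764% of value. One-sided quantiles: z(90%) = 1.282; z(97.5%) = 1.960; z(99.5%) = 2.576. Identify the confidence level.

97.5%

Implied z = VaR/σ = 1.764 / 0.9 = 1.960.
This matches z(97.5%) = 1.960.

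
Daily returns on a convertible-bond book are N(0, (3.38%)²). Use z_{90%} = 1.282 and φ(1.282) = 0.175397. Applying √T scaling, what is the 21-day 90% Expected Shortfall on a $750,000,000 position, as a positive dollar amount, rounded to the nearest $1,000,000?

$204,000,000

σ_{21d} = 3.38% × √21 = 15.489%.
ES multiplier = φ(z)/(1−α) = 0.175397/0.1 = 1.754.
ES = 15.489% × 1.754 = 27.168%; on $750,000,000: $203,760,000.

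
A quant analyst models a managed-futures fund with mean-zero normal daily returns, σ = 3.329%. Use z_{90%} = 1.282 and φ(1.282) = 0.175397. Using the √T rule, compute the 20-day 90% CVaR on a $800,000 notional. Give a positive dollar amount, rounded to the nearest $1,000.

$209,000

σ_{20d} = 3.329% × √20 = 14.888%.
ES multiplier = φ(z)/(1−α) = 0.175397/0.1 = 1.754.
ES = 14.888% × 1.754 = 26.114%; on $800,000: $208,912.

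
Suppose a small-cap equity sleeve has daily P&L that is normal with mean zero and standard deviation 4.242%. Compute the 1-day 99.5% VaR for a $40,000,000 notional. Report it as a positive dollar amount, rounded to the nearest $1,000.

At 99.5% one-sided, z = 2.576.
VaR = z·σ = 2.576 × 4.242% = 10.927%.
On $40,000,000: 0.10927 × $40,000,000 = $4,370,800.

$4,371,000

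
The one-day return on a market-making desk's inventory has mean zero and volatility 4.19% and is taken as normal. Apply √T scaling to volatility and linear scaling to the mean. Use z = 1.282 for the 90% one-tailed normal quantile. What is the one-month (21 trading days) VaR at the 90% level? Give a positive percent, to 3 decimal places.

24.616%

σ_{21d} = 4.19% × √21 = 19.201%.
VaR = 1.282 × 19.201% = 24.616%.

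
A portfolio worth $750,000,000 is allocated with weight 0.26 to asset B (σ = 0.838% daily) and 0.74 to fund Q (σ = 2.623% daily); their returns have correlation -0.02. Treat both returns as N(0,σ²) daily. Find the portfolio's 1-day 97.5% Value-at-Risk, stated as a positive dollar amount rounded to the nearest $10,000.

$28,650,000

σ_p² = 0.26²·0.838² + 0.74²·2.623² + 2·-0.02·0.26·0.74·0.838·2.623 = 3.7981 (%²).
σ_p = √3.7981 = 1.949%.
At 97.5%, z = 1.960.
VaR = 1.960 × 1.949% = 3.820%; on $750,000,000 that is $28,650,000.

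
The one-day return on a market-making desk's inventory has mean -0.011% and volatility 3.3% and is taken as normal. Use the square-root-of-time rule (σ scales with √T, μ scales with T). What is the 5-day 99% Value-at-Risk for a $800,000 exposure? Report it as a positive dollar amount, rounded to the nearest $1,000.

$138,000

At 99%, z = 2.326.
σ_{5d} = 3.3% × √5 = 7.379%; μ_{5d} = 5 × -0.011% = -0.055%.
VaR = −(-0.055%) + 2.326 × 7.379% = 17.219%.
On $800,000: 0.17219 × $800,000 = $137,752.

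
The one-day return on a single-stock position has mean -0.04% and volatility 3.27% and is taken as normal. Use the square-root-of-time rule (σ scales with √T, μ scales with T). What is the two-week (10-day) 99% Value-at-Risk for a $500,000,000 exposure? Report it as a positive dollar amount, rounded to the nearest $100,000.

$122,300,000

At 99%, z = 2.326.
σ_{10d} = 3.27% × √10 = 10.341%; μ_{10d} = 10 × -0.04% = -0.400%.
VaR = −(-0.400%) + 2.326 × 10.341% = 24.453%.
On $500,000,000: 0.24453 × $500,000,000 = $122,265,000.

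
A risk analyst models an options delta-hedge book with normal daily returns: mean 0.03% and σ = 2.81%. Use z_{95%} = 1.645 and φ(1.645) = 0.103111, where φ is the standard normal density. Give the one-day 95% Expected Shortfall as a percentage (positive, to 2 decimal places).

5.76%

Tail multiplier: φ(z)/(1−α) = 0.103111 / 0.05 = 2.062.
ES = −(0.03%) + 2.81% × 2.062 = 5.764%.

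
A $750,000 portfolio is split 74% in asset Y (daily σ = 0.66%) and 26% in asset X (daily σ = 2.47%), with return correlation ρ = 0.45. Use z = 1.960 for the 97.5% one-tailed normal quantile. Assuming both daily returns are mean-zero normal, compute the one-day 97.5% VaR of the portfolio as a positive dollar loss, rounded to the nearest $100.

σ_p² = 0.74²·0.66² + 0.26²·2.47² + 2·0.45·0.74·0.26·0.66·2.47 = 0.9332 (%²).
σ_p = √0.9332 = 0.966%.
VaR = 1.960 × 0.966% = 1.893%; on $750,000 that is $14,198.

$14,200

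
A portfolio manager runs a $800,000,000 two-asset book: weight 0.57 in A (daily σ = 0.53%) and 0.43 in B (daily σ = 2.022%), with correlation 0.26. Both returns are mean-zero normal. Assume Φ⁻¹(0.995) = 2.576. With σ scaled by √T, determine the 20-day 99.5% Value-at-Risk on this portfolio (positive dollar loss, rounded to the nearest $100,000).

σ_p = √(0.57²·0.53² + 0.43²·2.022² + 2·0.26·0.57·0.43·0.53·2.022) = 0.992%.
σ_{20d} = 0.992% × √20 = 4.436%.
VaR = 2.576 × 4.436% = 11.427%; on $800,000,000 that is $91,416,000.

$91,400,000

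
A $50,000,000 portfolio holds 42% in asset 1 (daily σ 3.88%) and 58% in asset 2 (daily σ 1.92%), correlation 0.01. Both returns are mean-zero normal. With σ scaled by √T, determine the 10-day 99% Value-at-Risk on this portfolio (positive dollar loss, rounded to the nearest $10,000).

σ_p = √(0.42²·3.88² + 0.58²·1.92² + 2·0.01·0.42·0.58·3.88·1.92) = 1.983%.
σ_{10d} = 1.983% × √10 = 6.271%.
z(99%) = 2.326.
VaR = 2.326 × 6.271% = 14.586%; on $50,000,000 that is $7,293,000.

$7,290,000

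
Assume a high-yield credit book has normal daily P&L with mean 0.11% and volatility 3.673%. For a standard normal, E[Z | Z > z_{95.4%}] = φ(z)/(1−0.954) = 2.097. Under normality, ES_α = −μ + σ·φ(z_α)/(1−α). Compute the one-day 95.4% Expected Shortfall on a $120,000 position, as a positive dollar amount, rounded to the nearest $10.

$9,110

ES = −(0.11%) + 3.673% × 2.097 = 7.592%.
On $120,000: 0.07592 × $120,000 = $9,110.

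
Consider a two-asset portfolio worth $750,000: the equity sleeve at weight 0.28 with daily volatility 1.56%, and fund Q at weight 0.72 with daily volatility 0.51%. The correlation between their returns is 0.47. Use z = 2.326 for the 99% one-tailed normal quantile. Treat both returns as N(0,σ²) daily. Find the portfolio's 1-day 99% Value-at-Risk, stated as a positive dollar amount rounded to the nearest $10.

$12,040

σ_p² = 0.28²·1.56² + 0.72²·0.51² + 2·0.47·0.28·0.72·1.56·0.51 = 0.4764 (%²).
σ_p = √0.4764 = 0.690%.
VaR = 2.326 × 0.690% = 1.605%; on $750,000 that is $12,037.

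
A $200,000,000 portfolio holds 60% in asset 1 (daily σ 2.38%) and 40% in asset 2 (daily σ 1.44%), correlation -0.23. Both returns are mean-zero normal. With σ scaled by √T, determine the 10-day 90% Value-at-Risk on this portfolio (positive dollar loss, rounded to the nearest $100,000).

$11,400,000

σ_p = √(0.6²·2.38² + 0.4²·1.44² + 2·-0.23·0.6·0.4·2.38·1.44) = 1.412%.
σ_{10d} = 1.412% × √10 = 4.465%.
z(90%) = 1.282.
VaR = 1.282 × 4.465% = 5.724%; on $200,000,000 that is $11,448,000.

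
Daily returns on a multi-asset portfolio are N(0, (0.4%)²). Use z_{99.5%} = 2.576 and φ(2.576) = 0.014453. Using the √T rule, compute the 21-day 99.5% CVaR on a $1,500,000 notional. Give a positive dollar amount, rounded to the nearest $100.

$79,500

σ_{21d} = 0.4% × √21 = 1.833%.
ES multiplier = φ(z)/(1−α) = 0.014453/0.005 = 2.891.
ES = 1.833% × 2.891 = 5.299%; on $1,500,000: $79,485.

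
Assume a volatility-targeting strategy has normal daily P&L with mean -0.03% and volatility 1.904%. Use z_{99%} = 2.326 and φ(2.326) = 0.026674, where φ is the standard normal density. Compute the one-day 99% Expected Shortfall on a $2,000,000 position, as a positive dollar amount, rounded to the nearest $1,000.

Tail multiplier: φ(z)/(1−α) = 0.026674 / 0.01 = 2.667.
ES = −(-0.03%) + 1.904% × 2.667 = 5.108%.
On $2,000,000: 0.05108 × $2,000,000 = $102,160.

$102,000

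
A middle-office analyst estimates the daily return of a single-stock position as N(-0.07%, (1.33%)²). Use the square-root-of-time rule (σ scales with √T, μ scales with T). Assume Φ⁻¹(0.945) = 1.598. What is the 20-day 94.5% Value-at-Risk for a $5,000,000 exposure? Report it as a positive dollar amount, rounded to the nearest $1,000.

σ_{20d} = 1.33% × √20 = 5.948%; μ_{20d} = 20 × -0.07% = -1.400%.
VaR = −(-1.400%) + 1.598 × 5.948% = 10.905%.
On $5,000,000: 0.10905 × $5,000,000 = $545,250.

$545,000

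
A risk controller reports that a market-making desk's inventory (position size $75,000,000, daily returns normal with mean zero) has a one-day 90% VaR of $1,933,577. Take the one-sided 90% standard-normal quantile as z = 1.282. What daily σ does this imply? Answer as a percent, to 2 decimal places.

VaR as a fraction: $1,933,577 / $75,000,000 = 2.578%.
σ = VaR / z = 2.578% / 1.282 = 2.011%.

2.01%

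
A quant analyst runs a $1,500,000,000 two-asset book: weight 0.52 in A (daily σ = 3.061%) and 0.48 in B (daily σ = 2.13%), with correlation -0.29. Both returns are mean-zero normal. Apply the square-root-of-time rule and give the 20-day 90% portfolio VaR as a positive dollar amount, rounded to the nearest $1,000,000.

σ_p = √(0.52²·3.061² + 0.48²·2.13² + 2·-0.29·0.52·0.48·3.061·2.13) = 1.623%.
σ_{20d} = 1.623% × √20 = 7.258%.
z(90%) = 1.282.
VaR = 1.282 × 7.258% = 9.305%; on $1,500,000,000 that is $139,575,000.

$140,000,000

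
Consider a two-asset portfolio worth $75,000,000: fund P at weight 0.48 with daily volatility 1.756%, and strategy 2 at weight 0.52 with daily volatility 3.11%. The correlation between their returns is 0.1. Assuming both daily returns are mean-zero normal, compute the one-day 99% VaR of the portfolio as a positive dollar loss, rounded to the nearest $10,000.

σ_p² = 0.48²·1.756² + 0.52²·3.11² + 2·0.1·0.48·0.52·1.756·3.11 = 3.5984 (%²).
σ_p = √3.5984 = 1.897%.
At 99%, z = 2.326.
VaR = 2.326 × 1.897% = 4.412%; on $75,000,000 that is $3,309,000.

$3,310,000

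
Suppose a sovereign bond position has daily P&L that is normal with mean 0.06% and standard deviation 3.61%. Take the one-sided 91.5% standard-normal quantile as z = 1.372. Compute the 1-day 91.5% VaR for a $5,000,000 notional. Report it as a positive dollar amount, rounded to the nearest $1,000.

$245,000

VaR = −μ + z·σ = −(0.06%) + 1.372 × 3.61% = 4.893%.
On $5,000,000: 0.04893 × $5,000,000 = $244,650.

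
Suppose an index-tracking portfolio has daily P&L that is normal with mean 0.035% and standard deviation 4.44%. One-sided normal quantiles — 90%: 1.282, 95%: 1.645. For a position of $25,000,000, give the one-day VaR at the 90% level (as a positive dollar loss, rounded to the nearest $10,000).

VaR = −μ + z·σ = −(0.035%) + 1.282 × 4.44% = 5.657%.
On $25,000,000: 0.05657 × $25,000,000 = $1,414,250.

$1,410,000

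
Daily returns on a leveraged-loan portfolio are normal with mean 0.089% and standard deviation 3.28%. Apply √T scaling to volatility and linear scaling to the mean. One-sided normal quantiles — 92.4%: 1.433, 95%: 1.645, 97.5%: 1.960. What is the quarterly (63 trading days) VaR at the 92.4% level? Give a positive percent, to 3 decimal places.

σ_{63d} = 3.28% × √63 = 26.034%; μ_{63d} = 63 × 0.089% = 5.607%.
VaR = −(5.607%) + 1.433 × 26.034% = 31.700%.

31.700%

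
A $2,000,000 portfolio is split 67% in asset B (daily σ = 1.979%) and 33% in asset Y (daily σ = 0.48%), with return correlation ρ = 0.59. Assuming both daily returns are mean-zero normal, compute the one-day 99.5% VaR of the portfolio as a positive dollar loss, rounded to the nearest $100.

$73,400

σ_p² = 0.67²·1.979² + 0.33²·0.48² + 2·0.59·0.67·0.33·1.979·0.48 = 2.0310 (%²).
σ_p = √2.0310 = 1.425%.
At 99.5%, z = 2.576.
VaR = 2.576 × 1.425% = 3.671%; on $2,000,000 that is $73,420.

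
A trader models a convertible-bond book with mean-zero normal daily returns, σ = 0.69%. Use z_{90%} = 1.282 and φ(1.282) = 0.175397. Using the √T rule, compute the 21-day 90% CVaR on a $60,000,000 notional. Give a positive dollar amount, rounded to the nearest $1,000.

$3,328,000

σ_{21d} = 0.69% × √21 = 3.162%.
ES multiplier = φ(z)/(1−α) = 0.175397/0.1 = 1.754.
ES = 3.162% × 1.754 = 5.546%; on $60,000,000: $3,327,600.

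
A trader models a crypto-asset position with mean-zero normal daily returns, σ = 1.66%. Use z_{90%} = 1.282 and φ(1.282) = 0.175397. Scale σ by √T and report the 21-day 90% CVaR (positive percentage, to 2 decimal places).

13.34%

σ_{21d} = 1.66% × √21 = 7.607%.
ES multiplier = φ(z)/(1−α) = 0.175397/0.1 = 1.754.
ES = 7.607% × 1.754 = 13.343%.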